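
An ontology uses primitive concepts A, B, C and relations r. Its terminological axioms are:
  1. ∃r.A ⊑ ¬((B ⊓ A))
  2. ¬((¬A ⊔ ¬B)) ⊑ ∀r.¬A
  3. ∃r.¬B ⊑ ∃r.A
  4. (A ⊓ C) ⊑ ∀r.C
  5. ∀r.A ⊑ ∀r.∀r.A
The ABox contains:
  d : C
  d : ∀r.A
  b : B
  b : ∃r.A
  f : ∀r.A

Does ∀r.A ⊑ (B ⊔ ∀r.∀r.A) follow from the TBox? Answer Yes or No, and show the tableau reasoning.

1. ∀r.A ⊑ (B ⊔ ∀r.∀r.A)  ⇔  (∀r.A ⊓ (¬B ⊓ ∃r.∃r.¬A)) unsat w.r.t. T
   all branches close; clash {A, ¬A} at an ∃-successor
2. Hence ∀r.A ⊑ (B ⊔ ∀r.∀r.A): entailed.

Yes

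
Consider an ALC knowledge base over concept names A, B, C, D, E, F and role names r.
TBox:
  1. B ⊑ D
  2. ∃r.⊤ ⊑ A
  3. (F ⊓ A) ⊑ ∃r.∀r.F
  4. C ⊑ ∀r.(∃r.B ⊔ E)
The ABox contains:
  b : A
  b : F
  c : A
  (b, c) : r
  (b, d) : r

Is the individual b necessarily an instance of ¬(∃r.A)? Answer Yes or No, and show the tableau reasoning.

No

1. b : ¬(∃r.A)?  L(b) = {A, F} ∪ {∃r.A}
   open: L(b) ⊇ {A, F, ¬B, ¬C, ∃r.A, …} (+ ∃-successors) — b ∉ ¬(∃r.A) possible
2. Hence b : ¬(∃r.A): not entailed.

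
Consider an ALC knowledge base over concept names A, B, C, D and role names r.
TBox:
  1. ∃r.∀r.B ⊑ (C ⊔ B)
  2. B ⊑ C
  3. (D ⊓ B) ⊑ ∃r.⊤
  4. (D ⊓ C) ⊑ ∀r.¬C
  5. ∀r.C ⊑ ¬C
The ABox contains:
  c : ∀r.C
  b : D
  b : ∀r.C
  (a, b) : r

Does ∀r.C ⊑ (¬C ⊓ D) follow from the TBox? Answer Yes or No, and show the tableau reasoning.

No

1. ∀r.C ⊑ (¬C ⊓ D)  ⇔  (∀r.C ⊓ (C ⊔ ¬D)) unsat w.r.t. T
   apply at x₀: ∀r.C⊑¬C
   open: L(x₀) ⊇ {¬B, ¬C, ¬D, ∀r.C, ∀r.∃r.¬B}
2. Hence ∀r.C ⊑ (¬C ⊓ D): not entailed.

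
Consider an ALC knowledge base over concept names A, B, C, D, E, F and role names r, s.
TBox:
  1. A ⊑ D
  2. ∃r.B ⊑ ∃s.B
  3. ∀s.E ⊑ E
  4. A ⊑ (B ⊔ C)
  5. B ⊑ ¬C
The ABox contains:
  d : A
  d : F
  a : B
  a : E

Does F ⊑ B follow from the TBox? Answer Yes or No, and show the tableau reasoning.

No

1. F ⊑ B  ⇔  (F ⊓ ¬B) unsat w.r.t. T
   open: L(x₀) ⊇ {F, ¬A, ¬B, ∀r.¬B, ∃s.¬E} (+ ∃-successors)
2. Hence F ⊑ B: not entailed.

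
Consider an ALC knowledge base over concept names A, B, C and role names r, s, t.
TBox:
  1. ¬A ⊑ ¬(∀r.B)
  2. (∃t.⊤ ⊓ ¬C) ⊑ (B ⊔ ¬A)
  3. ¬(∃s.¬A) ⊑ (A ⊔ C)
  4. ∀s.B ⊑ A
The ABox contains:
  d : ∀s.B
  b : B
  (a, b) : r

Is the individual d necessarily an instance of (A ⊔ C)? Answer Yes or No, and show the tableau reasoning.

1. d : (A ⊔ C)?  L(d) = {∀s.B} ∪ {(¬A ⊓ ¬C)}
   clash {C, ¬C} at d — d ∈ (A ⊔ C)
2. Hence d : (A ⊔ C): entailed.

Yes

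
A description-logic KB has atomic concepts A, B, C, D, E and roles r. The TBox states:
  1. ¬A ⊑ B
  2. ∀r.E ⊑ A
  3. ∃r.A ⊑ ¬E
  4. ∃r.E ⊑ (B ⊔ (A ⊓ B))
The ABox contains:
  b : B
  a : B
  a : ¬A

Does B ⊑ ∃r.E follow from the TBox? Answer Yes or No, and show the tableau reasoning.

1. B ⊑ ∃r.E  ⇔  (B ⊓ ∀r.¬E) unsat w.r.t. T
   open: L(x₀) ⊇ {B, ∀r.¬A, ∀r.¬E, ∃r.¬E} (+ ∃-successors)
2. Hence B ⊑ ∃r.E: not entailed.

No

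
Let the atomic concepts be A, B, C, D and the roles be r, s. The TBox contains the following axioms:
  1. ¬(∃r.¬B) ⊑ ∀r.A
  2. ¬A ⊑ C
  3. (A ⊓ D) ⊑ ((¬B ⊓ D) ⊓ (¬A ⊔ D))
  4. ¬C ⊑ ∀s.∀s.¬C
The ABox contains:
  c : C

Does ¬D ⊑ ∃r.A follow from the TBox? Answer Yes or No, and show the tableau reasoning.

1. ¬D ⊑ ∃r.A  ⇔  (¬D ⊓ ∀r.¬A) unsat w.r.t. T
   open: L(x₀) ⊇ {A, C, ¬D, ∀r.¬A, ∃r.¬B} (+ ∃-successors)
2. Hence ¬D ⊑ ∃r.A: not entailed.

No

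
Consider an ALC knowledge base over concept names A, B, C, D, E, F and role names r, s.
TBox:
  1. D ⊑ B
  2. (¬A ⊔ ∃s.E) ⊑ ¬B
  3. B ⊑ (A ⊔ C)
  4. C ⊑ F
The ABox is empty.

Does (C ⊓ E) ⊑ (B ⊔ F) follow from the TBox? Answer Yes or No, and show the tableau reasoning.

Yes

1. (C ⊓ E) ⊑ (B ⊔ F)  ⇔  ((C ⊓ E) ⊓ (¬B ⊓ ¬F)) unsat w.r.t. T
   all branches close; clash {F, ¬F} at x₀
2. Hence (C ⊓ E) ⊑ (B ⊔ F): entailed.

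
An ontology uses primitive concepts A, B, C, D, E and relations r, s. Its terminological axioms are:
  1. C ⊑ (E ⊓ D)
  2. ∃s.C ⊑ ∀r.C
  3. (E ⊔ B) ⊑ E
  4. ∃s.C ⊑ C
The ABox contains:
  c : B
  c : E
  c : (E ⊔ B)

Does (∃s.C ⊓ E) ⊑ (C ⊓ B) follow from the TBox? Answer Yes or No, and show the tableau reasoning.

1. (∃s.C ⊓ E) ⊑ (C ⊓ B)  ⇔  ((∃s.C ⊓ E) ⊓ (¬C ⊔ ¬B)) unsat w.r.t. T
   apply at x₀: ∃s.C⊑∀r.C; ∃s.C⊑C
   open: L(x₀) ⊇ {C, D, E, ¬B, ∀r.C, …} (+ ∃-successors)
2. Hence (∃s.C ⊓ E) ⊑ (C ⊓ B): not entailed.

No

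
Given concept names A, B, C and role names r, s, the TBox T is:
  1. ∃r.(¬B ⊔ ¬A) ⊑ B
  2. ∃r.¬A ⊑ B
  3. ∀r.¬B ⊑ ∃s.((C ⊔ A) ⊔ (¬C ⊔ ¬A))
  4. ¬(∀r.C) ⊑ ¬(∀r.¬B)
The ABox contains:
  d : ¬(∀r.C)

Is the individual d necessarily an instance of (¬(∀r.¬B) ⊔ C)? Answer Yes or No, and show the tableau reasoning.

Yes

1. d : (¬(∀r.¬B) ⊔ C)?  L(d) = {¬(∀r.C)} ∪ {(∀r.¬B ⊓ ¬C)}
   clash {B, ¬B} at an ∃-successor — d ∈ (¬(∀r.¬B) ⊔ C)
2. Hence d : (¬(∀r.¬B) ⊔ C): entailed.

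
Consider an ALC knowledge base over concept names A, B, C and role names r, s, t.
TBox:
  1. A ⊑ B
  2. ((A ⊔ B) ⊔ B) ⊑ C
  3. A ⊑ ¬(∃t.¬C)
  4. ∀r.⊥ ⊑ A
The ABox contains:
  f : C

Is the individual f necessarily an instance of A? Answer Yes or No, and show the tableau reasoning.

No

1. f : A?  L(f) = {C} ∪ {¬A}
   open: L(f) ⊇ {C, ¬A, ∃r.⊤} (+ ∃-successors) — f ∉ A possible
2. Hence f : A: not entailed.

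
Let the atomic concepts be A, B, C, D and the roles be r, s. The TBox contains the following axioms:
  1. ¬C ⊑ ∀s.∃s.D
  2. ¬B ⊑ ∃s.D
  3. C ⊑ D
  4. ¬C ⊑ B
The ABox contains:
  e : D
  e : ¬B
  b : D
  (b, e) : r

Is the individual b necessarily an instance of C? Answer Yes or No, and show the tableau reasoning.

1. b : C?  L(b) = {D} ∪ {¬C}
   apply at b: ¬C⊑∀s.∃s.D; ¬C⊑B
   open: L(b) ⊇ {B, D, ¬C, ∀s.∃s.D} — b ∉ C possible
2. Hence b : C: not entailed.

No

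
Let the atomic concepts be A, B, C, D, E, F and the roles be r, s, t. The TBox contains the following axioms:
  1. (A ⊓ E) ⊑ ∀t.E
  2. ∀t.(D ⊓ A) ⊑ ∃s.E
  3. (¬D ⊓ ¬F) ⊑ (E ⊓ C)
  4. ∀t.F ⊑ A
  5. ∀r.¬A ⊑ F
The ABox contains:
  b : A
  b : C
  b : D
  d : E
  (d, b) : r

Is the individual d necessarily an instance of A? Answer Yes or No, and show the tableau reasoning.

No

1. d : A?  L(d) = {E} ∪ {¬A}
   open: L(d) ⊇ {D, E, ¬A, ∃r.A, ∃t.(¬D ⊔ ¬A), …} (+ ∃-successors) — d ∉ A possible
2. Hence d : A: not entailed.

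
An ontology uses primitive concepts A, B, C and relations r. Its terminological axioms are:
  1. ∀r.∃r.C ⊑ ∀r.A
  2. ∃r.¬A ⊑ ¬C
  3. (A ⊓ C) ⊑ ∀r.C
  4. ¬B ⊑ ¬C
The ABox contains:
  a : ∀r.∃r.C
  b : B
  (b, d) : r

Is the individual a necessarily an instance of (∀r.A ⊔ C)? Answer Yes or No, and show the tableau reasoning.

Yes

1. a : (∀r.A ⊔ C)?  L(a) = {∀r.∃r.C} ∪ {(∃r.¬A ⊓ ¬C)}
   clash {A, ¬A} at an ∃-successor — a ∈ (∀r.A ⊔ C)
2. Hence a : (∀r.A ⊔ C): entailed.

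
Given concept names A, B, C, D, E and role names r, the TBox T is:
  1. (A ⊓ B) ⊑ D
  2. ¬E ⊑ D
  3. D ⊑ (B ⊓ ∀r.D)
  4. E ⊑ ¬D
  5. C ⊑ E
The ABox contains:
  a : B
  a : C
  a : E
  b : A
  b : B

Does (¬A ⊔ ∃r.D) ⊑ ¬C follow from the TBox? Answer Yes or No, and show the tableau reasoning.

1. (¬A ⊔ ∃r.D) ⊑ ¬C  ⇔  ((¬A ⊔ ∃r.D) ⊓ C) unsat w.r.t. T
   apply at x₀: C⊑E
   open: L(x₀) ⊇ {C, E, ¬A, ¬D}
2. Hence (¬A ⊔ ∃r.D) ⊑ ¬C: not entailed.

No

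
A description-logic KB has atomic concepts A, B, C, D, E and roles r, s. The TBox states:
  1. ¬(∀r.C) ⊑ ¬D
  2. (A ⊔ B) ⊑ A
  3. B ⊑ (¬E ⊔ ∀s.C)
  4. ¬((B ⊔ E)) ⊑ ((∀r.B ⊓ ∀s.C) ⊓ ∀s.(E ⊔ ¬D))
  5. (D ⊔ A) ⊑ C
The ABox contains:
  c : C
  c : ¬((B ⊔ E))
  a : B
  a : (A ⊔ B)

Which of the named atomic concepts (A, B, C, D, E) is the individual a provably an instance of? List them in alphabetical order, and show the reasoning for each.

1. a : A?  L(a) = {B, (A ⊔ B)} ∪ {¬A}
   clash {A, ¬A} at a — a ∈ A
2. a : B?  L(a) = {B, (A ⊔ B)} ∪ {¬B}
   clash {B, ¬B} at a — a ∈ B
3. a : C?  L(a) = {B, (A ⊔ B)} ∪ {¬C}
   clash {C, ¬C} at a — a ∈ C
4. a : D?  L(a) = {B, (A ⊔ B)} ∪ {¬D}
   apply at a: (A ⊔ B)⊑A; B⊑(¬E ⊔ ∀s.C)
   open: L(a) ⊇ {A, B, C, ¬D, ¬E} — a ∉ D possible
5. a : E?  L(a) = {B, (A ⊔ B)} ∪ {¬E}
   apply at a: (A ⊔ B)⊑A; B⊑(¬E ⊔ ∀s.C)
   open: L(a) ⊇ {A, B, C, ¬E, ∀r.C} — a ∉ E possible
6. Entailed for a: {A, B, C}

{A, B, C}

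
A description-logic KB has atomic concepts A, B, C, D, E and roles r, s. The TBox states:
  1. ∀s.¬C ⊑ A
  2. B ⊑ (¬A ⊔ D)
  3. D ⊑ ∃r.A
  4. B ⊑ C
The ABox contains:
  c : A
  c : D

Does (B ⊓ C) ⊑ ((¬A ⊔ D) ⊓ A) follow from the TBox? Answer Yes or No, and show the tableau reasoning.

No

1. (B ⊓ C) ⊑ ((¬A ⊔ D) ⊓ A)  ⇔  ((B ⊓ C) ⊓ ((A ⊓ ¬D) ⊔ ¬A)) unsat w.r.t. T
   apply at x₀: B⊑(¬A ⊔ D)
   open: L(x₀) ⊇ {B, C, ¬A, ¬D, ∃s.C} (+ ∃-successors)
2. Hence (B ⊓ C) ⊑ ((¬A ⊔ D) ⊓ A): not entailed.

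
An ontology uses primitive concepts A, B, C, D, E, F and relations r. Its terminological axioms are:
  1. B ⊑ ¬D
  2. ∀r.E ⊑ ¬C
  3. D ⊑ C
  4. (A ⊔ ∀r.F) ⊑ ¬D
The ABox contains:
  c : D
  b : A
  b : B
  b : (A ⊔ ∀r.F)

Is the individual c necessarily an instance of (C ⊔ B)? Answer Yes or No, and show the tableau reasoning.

Yes

1. c : (C ⊔ B)?  L(c) = {D} ∪ {(¬C ⊓ ¬B)}
   clash {C, ¬C} at c — c ∈ (C ⊔ B)
2. Hence c : (C ⊔ B): entailed.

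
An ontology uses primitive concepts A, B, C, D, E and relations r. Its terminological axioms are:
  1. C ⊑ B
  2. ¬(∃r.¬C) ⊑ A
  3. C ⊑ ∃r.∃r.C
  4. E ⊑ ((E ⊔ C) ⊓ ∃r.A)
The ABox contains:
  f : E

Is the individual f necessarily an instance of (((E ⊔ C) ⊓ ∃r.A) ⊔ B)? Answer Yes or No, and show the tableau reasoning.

Yes

1. f : (((E ⊔ C) ⊓ ∃r.A) ⊔ B)?  L(f) = {E} ∪ {(((¬E ⊓ ¬C) ⊔ ∀r.¬A) ⊓ ¬B)}
   clash {B, ¬B} at f — f ∈ (((E ⊔ C) ⊓ ∃r.A) ⊔ B)
2. Hence f : (((E ⊔ C) ⊓ ∃r.A) ⊔ B): entailed.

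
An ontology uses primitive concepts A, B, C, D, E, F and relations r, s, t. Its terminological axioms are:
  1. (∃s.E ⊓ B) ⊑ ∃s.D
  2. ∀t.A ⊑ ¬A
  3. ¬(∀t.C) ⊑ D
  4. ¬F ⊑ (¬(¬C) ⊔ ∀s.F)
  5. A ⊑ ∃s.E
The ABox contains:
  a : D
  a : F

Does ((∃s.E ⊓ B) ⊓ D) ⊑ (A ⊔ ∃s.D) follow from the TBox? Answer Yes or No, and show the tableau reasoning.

1. ((∃s.E ⊓ B) ⊓ D) ⊑ (A ⊔ ∃s.D)  ⇔  (((∃s.E ⊓ B) ⊓ D) ⊓ (¬A ⊓ ∀s.¬D)) unsat w.r.t. T
   all branches close; clash {D, ¬D} at an ∃-successor
2. Hence ((∃s.E ⊓ B) ⊓ D) ⊑ (A ⊔ ∃s.D): entailed.

Yes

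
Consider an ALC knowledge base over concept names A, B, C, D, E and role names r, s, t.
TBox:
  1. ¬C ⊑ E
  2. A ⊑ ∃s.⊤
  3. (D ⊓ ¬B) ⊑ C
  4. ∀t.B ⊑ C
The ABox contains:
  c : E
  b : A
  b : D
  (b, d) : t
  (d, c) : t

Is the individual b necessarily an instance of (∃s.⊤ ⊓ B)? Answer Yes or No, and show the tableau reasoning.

1. b : (∃s.⊤ ⊓ B)?  L(b) = {A, D} ∪ {(∀s.⊥ ⊔ ¬B)}
   apply at b: A⊑∃s.⊤
   open: L(b) ⊇ {A, C, D, ¬B, ∃s.⊤} (+ ∃-successors) — b ∉ (∃s.⊤ ⊓ B) possible
2. Hence b : (∃s.⊤ ⊓ B): not entailed.

No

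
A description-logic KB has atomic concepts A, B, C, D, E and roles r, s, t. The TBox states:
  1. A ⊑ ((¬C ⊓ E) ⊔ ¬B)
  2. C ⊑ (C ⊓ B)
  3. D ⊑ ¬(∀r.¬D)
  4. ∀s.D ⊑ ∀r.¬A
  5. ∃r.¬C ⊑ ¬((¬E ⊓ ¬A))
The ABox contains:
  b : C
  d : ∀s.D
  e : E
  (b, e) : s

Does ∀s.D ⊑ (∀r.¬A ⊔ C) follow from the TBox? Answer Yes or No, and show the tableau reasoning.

Yes

1. ∀s.D ⊑ (∀r.¬A ⊔ C)  ⇔  (∀s.D ⊓ (∃r.A ⊓ ¬C)) unsat w.r.t. T
   all branches close; clash {A, ¬A} at an ∃-successor
2. Hence ∀s.D ⊑ (∀r.¬A ⊔ C): entailed.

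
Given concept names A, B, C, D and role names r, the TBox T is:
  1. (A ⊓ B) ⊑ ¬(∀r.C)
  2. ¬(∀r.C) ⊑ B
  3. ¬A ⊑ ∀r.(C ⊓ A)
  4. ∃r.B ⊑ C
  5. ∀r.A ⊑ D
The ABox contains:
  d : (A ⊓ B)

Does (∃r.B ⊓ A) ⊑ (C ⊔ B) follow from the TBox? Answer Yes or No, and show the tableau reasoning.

Yes

1. (∃r.B ⊓ A) ⊑ (C ⊔ B)  ⇔  ((∃r.B ⊓ A) ⊓ (¬C ⊓ ¬B)) unsat w.r.t. T
   all branches close; clash {B, ¬B} at x₀
2. Hence (∃r.B ⊓ A) ⊑ (C ⊔ B): entailed.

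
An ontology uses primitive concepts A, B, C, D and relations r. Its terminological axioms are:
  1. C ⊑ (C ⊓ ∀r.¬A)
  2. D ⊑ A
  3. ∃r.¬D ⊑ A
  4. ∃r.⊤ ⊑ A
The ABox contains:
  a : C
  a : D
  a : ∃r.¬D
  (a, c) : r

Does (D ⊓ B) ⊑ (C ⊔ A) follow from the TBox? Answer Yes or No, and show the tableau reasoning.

1. (D ⊓ B) ⊑ (C ⊔ A)  ⇔  ((D ⊓ B) ⊓ (¬C ⊓ ¬A)) unsat w.r.t. T
   all branches close; clash {A, ¬A} at x₀
2. Hence (D ⊓ B) ⊑ (C ⊔ A): entailed.

Yes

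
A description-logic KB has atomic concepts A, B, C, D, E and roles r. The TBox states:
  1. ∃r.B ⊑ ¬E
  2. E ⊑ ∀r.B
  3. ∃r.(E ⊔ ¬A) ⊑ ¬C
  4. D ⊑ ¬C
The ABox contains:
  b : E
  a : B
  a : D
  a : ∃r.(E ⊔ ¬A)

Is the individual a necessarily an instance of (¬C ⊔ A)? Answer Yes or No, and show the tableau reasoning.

Yes

1. a : (¬C ⊔ A)?  L(a) = {B, D, ∃r.(E ⊔ ¬A)} ∪ {(C ⊓ ¬A)}
   clash {C, ¬C} at a — a ∈ (¬C ⊔ A)
2. Hence a : (¬C ⊔ A): entailed.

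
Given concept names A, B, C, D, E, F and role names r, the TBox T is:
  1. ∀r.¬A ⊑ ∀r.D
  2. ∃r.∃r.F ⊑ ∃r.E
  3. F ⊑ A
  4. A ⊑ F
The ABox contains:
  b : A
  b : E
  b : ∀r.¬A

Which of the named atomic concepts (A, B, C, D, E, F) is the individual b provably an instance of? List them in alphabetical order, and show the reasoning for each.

1. b : A?  L(b) = {A, E, ∀r.¬A} ∪ {¬A}
   clash {A, ¬A} at b — b ∈ A
2. b : B?  L(b) = {A, E, ∀r.¬A} ∪ {¬B}
   apply at b: ∀r.¬A⊑∀r.D; A⊑F
   open: L(b) ⊇ {A, E, F, ¬B, ∀r.D, …} — b ∉ B possible
3. b : C?  L(b) = {A, E, ∀r.¬A} ∪ {¬C}
   apply at b: ∀r.¬A⊑∀r.D; A⊑F
   open: L(b) ⊇ {A, E, F, ¬C, ∀r.D, …} — b ∉ C possible
4. b : D?  L(b) = {A, E, ∀r.¬A} ∪ {¬D}
   apply at b: ∀r.¬A⊑∀r.D; A⊑F
   open: L(b) ⊇ {A, E, F, ¬D, ∀r.D, …} — b ∉ D possible
5. b : E?  L(b) = {A, E, ∀r.¬A} ∪ {¬E}
   clash {E, ¬E} at b — b ∈ E
6. b : F?  L(b) = {A, E, ∀r.¬A} ∪ {¬F}
   clash {F, ¬F} at b — b ∈ F
7. Entailed for b: {A, E, F}

{A, E, F}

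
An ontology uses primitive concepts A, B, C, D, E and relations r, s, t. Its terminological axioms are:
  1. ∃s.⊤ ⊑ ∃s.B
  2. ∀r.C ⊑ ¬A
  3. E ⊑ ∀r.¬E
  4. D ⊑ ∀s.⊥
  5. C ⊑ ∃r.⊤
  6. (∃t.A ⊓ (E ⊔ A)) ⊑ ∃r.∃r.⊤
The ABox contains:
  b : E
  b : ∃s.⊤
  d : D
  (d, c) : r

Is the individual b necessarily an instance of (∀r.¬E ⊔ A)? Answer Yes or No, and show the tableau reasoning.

1. b : (∀r.¬E ⊔ A)?  L(b) = {E, ∃s.⊤} ∪ {(∃r.E ⊓ ¬A)}
   clash {E, ¬E} at an ∃-successor — b ∈ (∀r.¬E ⊔ A)
2. Hence b : (∀r.¬E ⊔ A): entailed.

Yes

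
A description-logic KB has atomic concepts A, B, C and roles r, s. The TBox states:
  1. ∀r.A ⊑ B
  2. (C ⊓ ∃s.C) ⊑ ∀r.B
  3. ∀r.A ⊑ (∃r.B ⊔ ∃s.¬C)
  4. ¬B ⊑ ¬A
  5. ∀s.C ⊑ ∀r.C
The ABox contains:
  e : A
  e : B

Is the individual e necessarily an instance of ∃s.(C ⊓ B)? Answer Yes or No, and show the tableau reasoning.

No

1. e : ∃s.(C ⊓ B)?  L(e) = {A, B} ∪ {∀s.(¬C ⊔ ¬B)}
   open: L(e) ⊇ {A, B, ¬C, ∀s.(¬C ⊔ ¬B), ∃r.¬A, …} (+ ∃-successors) — e ∉ ∃s.(C ⊓ B) possible
2. Hence e : ∃s.(C ⊓ B): not entailed.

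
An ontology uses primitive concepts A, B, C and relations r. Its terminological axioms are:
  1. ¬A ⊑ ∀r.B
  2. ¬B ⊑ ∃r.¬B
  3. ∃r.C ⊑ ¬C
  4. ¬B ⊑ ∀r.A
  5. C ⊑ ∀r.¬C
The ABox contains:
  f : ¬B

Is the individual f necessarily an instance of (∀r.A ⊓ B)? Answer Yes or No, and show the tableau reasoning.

No

1. f : (∀r.A ⊓ B)?  L(f) = {¬B} ∪ {(∃r.¬A ⊔ ¬B)}
   apply at f: ¬B⊑∃r.¬B; ¬B⊑∀r.A
   open: L(f) ⊇ {A, ¬B, ¬C, ∀r.A, ∃r.¬B} (+ ∃-successors) — f ∉ (∀r.A ⊓ B) possible
2. Hence f : (∀r.A ⊓ B): not entailed.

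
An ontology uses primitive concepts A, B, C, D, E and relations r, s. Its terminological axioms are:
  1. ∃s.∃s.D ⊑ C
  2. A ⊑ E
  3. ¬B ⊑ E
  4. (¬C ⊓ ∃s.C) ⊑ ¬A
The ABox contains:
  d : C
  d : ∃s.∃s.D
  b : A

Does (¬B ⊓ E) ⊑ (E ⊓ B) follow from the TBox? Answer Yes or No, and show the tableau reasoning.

1. (¬B ⊓ E) ⊑ (E ⊓ B)  ⇔  ((¬B ⊓ E) ⊓ (¬E ⊔ ¬B)) unsat w.r.t. T
   open: L(x₀) ⊇ {C, E, ¬B}
2. Hence (¬B ⊓ E) ⊑ (E ⊓ B): not entailed.

No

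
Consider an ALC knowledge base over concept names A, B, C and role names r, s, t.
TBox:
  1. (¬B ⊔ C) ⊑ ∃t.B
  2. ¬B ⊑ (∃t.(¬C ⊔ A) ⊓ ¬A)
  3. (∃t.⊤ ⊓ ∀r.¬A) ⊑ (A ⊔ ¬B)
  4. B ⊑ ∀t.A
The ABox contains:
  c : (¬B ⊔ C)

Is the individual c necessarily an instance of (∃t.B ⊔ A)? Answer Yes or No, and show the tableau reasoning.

1. c : (∃t.B ⊔ A)?  L(c) = {(¬B ⊔ C)} ∪ {(∀t.¬B ⊓ ¬A)}
   clash {B, ¬B} at an ∃-successor — c ∈ (∃t.B ⊔ A)
2. Hence c : (∃t.B ⊔ A): entailed.

Yes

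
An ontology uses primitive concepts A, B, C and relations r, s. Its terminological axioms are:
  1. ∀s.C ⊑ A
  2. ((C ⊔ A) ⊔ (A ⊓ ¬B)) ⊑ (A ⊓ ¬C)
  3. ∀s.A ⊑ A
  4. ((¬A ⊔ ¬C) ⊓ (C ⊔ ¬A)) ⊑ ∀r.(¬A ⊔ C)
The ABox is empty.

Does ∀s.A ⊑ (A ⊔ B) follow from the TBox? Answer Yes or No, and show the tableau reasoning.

Yes

1. ∀s.A ⊑ (A ⊔ B)  ⇔  (∀s.A ⊓ (¬A ⊓ ¬B)) unsat w.r.t. T
   all branches close; clash {A, ¬A} at x₀
2. Hence ∀s.A ⊑ (A ⊔ B): entailed.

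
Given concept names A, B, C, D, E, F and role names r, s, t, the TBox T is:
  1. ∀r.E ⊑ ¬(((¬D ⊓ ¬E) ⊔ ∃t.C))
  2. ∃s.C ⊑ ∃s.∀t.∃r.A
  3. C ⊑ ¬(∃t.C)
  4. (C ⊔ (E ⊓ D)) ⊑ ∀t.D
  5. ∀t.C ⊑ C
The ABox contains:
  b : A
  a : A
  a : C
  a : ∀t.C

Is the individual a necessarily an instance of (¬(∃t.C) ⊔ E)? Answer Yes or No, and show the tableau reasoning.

1. a : (¬(∃t.C) ⊔ E)?  L(a) = {A, C, ∀t.C} ∪ {(∃t.C ⊓ ¬E)}
   clash {E, ¬E} at a — a ∈ (¬(∃t.C) ⊔ E)
2. Hence a : (¬(∃t.C) ⊔ E): entailed.

Yes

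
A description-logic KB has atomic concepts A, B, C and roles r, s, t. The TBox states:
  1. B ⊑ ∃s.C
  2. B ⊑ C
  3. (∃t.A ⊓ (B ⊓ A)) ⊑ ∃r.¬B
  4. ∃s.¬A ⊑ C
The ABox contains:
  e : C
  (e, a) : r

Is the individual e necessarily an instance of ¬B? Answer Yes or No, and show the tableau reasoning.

1. e : ¬B?  L(e) = {C} ∪ {B}
   apply at e: B⊑∃s.C
   open: L(e) ⊇ {B, C, ∀t.¬A, ∃s.C} (+ ∃-successors) — e ∉ ¬B possible
2. Hence e : ¬B: not entailed.

No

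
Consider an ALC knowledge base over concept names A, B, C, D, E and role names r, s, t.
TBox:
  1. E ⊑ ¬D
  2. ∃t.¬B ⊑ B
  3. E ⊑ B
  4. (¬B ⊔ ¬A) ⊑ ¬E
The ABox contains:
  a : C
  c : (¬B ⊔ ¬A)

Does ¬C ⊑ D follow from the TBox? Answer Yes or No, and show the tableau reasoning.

No

1. ¬C ⊑ D  ⇔  (¬C ⊓ ¬D) unsat w.r.t. T
   open: L(x₀) ⊇ {A, B, ¬C, ¬D}
2. Hence ¬C ⊑ D: not entailed.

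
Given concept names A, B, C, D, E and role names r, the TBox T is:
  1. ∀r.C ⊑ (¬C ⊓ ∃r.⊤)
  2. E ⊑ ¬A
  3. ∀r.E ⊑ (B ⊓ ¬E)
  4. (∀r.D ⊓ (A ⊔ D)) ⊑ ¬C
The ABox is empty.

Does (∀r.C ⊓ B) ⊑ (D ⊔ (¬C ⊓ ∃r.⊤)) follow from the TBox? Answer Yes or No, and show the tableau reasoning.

1. (∀r.C ⊓ B) ⊑ (D ⊔ (¬C ⊓ ∃r.⊤))  ⇔  ((∀r.C ⊓ B) ⊓ (¬D ⊓ (C ⊔ ∀r.⊥))) unsat w.r.t. T
   all branches close; clash ⊥ at an ∃-successor
2. Hence (∀r.C ⊓ B) ⊑ (D ⊔ (¬C ⊓ ∃r.⊤)): entailed.

Yes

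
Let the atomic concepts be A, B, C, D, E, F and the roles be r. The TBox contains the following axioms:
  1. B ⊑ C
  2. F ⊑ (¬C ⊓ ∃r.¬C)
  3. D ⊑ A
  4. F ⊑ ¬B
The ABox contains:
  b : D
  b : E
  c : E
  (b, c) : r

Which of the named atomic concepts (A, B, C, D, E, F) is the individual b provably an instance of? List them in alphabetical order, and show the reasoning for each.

{A, D, E}

1. b : A?  L(b) = {D, E} ∪ {¬A}
   clash {A, ¬A} at b — b ∈ A
2. b : B?  L(b) = {D, E} ∪ {¬B}
   apply at b: D⊑A
   open: L(b) ⊇ {A, D, E, ¬B, ¬F} — b ∉ B possible
3. b : C?  L(b) = {D, E} ∪ {¬C}
   apply at b: D⊑A
   open: L(b) ⊇ {A, D, E, ¬B, ¬C, …} — b ∉ C possible
4. b : D?  L(b) = {D, E} ∪ {¬D}
   clash {D, ¬D} at b — b ∈ D
5. b : E?  L(b) = {D, E} ∪ {¬E}
   clash {E, ¬E} at b — b ∈ E
6. b : F?  L(b) = {D, E} ∪ {¬F}
   apply at b: D⊑A
   open: L(b) ⊇ {A, D, E, ¬B, ¬F} — b ∉ F possible
7. Entailed for b: {A, D, E}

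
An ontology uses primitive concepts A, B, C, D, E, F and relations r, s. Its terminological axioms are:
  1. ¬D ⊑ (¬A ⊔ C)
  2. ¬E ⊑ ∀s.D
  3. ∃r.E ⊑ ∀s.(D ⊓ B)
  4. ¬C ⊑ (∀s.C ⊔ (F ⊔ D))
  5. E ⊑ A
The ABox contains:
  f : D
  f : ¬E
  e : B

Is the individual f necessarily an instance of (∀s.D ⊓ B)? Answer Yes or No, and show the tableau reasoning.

No

1. f : (∀s.D ⊓ B)?  L(f) = {D, ¬E} ∪ {(∃s.¬D ⊔ ¬B)}
   apply at f: ¬E⊑∀s.D
   open: L(f) ⊇ {C, D, ¬B, ¬E, ∀r.¬E, …} — f ∉ (∀s.D ⊓ B) possible
2. Hence f : (∀s.D ⊓ B): not entailed.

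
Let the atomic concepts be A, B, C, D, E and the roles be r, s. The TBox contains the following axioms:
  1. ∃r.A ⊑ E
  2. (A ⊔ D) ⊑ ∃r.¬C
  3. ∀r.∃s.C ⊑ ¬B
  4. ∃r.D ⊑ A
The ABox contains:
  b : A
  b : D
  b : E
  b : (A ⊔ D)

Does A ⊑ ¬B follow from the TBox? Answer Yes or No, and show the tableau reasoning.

1. A ⊑ ¬B  ⇔  (A ⊓ B) unsat w.r.t. T
   open: L(x₀) ⊇ {A, B, ∀r.¬A, ∃r.¬C, ∃r.∀s.¬C} (+ ∃-successors)
2. Hence A ⊑ ¬B: not entailed.

No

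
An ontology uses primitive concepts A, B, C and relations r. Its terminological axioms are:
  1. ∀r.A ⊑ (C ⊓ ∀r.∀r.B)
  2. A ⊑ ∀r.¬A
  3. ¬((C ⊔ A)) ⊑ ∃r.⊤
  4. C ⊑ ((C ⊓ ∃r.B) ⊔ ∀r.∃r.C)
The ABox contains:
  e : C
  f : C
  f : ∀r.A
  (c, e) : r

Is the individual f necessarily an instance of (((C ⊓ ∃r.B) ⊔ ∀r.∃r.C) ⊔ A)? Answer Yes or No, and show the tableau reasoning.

Yes

1. f : (((C ⊓ ∃r.B) ⊔ ∀r.∃r.C) ⊔ A)?  L(f) = {C, ∀r.A} ∪ {(((¬C ⊔ ∀r.¬B) ⊓ ∃r.∀r.¬C) ⊓ ¬A)}
   clash {C, ¬C} at an ∃-successor — f ∈ (((C ⊓ ∃r.B) ⊔ ∀r.∃r.C) ⊔ A)
2. Hence f : (((C ⊓ ∃r.B) ⊔ ∀r.∃r.C) ⊔ A): entailed.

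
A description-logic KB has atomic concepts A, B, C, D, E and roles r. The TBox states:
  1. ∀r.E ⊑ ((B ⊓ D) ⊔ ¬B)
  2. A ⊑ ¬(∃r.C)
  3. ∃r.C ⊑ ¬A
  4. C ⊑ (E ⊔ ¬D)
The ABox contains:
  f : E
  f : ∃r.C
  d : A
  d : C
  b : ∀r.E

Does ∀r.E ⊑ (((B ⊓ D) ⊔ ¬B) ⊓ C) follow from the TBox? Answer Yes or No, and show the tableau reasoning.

1. ∀r.E ⊑ (((B ⊓ D) ⊔ ¬B) ⊓ C)  ⇔  (∀r.E ⊓ (((¬B ⊔ ¬D) ⊓ B) ⊔ ¬C)) unsat w.r.t. T
   apply at x₀: ∀r.E⊑((B ⊓ D) ⊔ ¬B)
   open: L(x₀) ⊇ {B, D, ¬A, ¬C, ∀r.E}
2. Hence ∀r.E ⊑ (((B ⊓ D) ⊔ ¬B) ⊓ C): not entailed.

No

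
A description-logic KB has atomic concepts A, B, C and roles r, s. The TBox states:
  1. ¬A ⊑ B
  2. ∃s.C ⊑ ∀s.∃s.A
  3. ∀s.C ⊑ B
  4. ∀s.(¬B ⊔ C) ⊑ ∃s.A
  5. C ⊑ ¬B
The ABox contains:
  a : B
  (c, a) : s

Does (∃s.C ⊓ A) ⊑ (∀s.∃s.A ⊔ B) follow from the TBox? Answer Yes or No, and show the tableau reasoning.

1. (∃s.C ⊓ A) ⊑ (∀s.∃s.A ⊔ B)  ⇔  ((∃s.C ⊓ A) ⊓ (∃s.∀s.¬A ⊓ ¬B)) unsat w.r.t. T
   all branches close; clash {B, ¬B} at x₀
2. Hence (∃s.C ⊓ A) ⊑ (∀s.∃s.A ⊔ B): entailed.

Yes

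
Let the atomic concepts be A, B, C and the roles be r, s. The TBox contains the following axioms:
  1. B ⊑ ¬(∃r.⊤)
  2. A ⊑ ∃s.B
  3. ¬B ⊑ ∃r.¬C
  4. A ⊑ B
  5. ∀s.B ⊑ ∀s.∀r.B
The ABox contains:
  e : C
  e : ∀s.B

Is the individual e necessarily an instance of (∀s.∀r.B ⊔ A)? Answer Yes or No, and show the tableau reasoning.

1. e : (∀s.∀r.B ⊔ A)?  L(e) = {C, ∀s.B} ∪ {(∃s.∃r.¬B ⊓ ¬A)}
   clash ⊥ at an ∃-successor — e ∈ (∀s.∀r.B ⊔ A)
2. Hence e : (∀s.∀r.B ⊔ A): entailed.

Yes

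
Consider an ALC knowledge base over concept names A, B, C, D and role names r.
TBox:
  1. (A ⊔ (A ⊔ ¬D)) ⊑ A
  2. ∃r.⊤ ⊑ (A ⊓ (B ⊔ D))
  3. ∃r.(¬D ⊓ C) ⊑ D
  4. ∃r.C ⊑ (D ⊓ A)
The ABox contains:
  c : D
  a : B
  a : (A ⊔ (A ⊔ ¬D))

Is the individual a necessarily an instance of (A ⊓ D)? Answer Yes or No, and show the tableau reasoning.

1. a : (A ⊓ D)?  L(a) = {B, (A ⊔ (A ⊔ ¬D))} ∪ {(¬A ⊔ ¬D)}
   apply at a: (A ⊔ (A ⊔ ¬D))⊑A
   open: L(a) ⊇ {A, B, ¬D, ∀r.(D ⊔ ¬C), ∀r.¬C, …} — a ∉ (A ⊓ D) possible
2. Hence a : (A ⊓ D): not entailed.

No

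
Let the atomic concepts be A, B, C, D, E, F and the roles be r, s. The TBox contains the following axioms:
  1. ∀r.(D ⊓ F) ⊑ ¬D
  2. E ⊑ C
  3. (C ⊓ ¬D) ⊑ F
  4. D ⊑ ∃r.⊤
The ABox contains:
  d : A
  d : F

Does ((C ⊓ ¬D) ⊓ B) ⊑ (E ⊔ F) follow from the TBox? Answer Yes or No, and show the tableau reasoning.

1. ((C ⊓ ¬D) ⊓ B) ⊑ (E ⊔ F)  ⇔  (((C ⊓ ¬D) ⊓ B) ⊓ (¬E ⊓ ¬F)) unsat w.r.t. T
   all branches close; clash {F, ¬F} at x₀
2. Hence ((C ⊓ ¬D) ⊓ B) ⊑ (E ⊔ F): entailed.

Yes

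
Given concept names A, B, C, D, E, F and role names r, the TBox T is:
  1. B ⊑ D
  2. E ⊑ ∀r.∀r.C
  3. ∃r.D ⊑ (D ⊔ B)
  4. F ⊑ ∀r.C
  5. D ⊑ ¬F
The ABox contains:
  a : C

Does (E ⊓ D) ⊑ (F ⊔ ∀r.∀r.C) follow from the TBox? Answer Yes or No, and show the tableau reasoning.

Yes

1. (E ⊓ D) ⊑ (F ⊔ ∀r.∀r.C)  ⇔  ((E ⊓ D) ⊓ (¬F ⊓ ∃r.∃r.¬C)) unsat w.r.t. T
   all branches close; clash {C, ¬C} at an ∃-successor
2. Hence (E ⊓ D) ⊑ (F ⊔ ∀r.∀r.C): entailed.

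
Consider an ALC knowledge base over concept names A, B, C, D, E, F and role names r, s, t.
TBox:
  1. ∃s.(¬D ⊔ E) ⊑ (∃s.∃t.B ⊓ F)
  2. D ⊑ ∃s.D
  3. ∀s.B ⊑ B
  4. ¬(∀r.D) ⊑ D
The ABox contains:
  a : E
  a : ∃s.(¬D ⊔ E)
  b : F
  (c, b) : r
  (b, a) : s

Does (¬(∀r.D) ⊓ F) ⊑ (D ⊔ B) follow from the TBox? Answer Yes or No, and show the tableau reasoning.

1. (¬(∀r.D) ⊓ F) ⊑ (D ⊔ B)  ⇔  ((∃r.¬D ⊓ F) ⊓ (¬D ⊓ ¬B)) unsat w.r.t. T
   all branches close; clash {D, ¬D} at x₀
2. Hence (¬(∀r.D) ⊓ F) ⊑ (D ⊔ B): entailed.

Yes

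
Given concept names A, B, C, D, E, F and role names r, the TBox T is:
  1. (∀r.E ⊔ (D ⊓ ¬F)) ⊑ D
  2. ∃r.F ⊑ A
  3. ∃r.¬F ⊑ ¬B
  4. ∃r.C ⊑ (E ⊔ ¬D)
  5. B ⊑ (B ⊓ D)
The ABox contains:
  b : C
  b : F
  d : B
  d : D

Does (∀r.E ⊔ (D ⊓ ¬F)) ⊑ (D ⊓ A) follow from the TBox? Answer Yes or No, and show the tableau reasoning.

No

1. (∀r.E ⊔ (D ⊓ ¬F)) ⊑ (D ⊓ A)  ⇔  ((∀r.E ⊔ (D ⊓ ¬F)) ⊓ (¬D ⊔ ¬A)) unsat w.r.t. T
   apply at x₀: (∀r.E ⊔ (D ⊓ ¬F))⊑D
   open: L(x₀) ⊇ {D, ¬A, ¬B, ∀r.E, ∀r.¬C, …}
2. Hence (∀r.E ⊔ (D ⊓ ¬F)) ⊑ (D ⊓ A): not entailed.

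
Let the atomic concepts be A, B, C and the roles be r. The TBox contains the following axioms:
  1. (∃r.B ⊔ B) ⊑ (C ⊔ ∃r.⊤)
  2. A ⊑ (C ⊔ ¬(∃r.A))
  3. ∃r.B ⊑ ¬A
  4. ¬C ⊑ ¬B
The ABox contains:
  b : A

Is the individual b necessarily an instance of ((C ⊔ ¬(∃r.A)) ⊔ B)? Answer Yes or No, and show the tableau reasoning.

1. b : ((C ⊔ ¬(∃r.A)) ⊔ B)?  L(b) = {A} ∪ {((¬C ⊓ ∃r.A) ⊓ ¬B)}
   clash {A, ¬A} at b — b ∈ ((C ⊔ ¬(∃r.A)) ⊔ B)
2. Hence b : ((C ⊔ ¬(∃r.A)) ⊔ B): entailed.

Yes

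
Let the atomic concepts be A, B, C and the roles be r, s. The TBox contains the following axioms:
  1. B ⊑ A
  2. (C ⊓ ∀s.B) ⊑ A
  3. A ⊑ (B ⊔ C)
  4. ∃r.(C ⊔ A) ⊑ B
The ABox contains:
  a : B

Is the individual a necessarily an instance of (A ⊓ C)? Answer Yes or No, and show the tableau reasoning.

No

1. a : (A ⊓ C)?  L(a) = {B} ∪ {(¬A ⊔ ¬C)}
   apply at a: B⊑A
   open: L(a) ⊇ {A, B, ¬C} — a ∉ (A ⊓ C) possible
2. Hence a : (A ⊓ C): not entailed.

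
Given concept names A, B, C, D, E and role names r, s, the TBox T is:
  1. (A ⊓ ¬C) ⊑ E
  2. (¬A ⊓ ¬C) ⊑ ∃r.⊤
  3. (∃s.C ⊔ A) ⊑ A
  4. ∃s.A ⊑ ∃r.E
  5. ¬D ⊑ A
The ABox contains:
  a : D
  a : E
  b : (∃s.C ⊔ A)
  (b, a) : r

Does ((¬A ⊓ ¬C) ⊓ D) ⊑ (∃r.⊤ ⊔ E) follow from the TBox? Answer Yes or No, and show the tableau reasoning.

1. ((¬A ⊓ ¬C) ⊓ D) ⊑ (∃r.⊤ ⊔ E)  ⇔  (((¬A ⊓ ¬C) ⊓ D) ⊓ (∀r.⊥ ⊓ ¬E)) unsat w.r.t. T
   all branches close; clash {E, ¬E} at x₀
2. Hence ((¬A ⊓ ¬C) ⊓ D) ⊑ (∃r.⊤ ⊔ E): entailed.

Yes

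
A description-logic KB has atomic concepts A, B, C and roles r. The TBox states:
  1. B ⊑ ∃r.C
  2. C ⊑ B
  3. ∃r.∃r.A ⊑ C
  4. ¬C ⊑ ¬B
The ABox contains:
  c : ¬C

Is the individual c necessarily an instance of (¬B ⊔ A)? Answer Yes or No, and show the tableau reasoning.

Yes

1. c : (¬B ⊔ A)?  L(c) = {¬C} ∪ {(B ⊓ ¬A)}
   clash {B, ¬B} at c — c ∈ (¬B ⊔ A)
2. Hence c : (¬B ⊔ A): entailed.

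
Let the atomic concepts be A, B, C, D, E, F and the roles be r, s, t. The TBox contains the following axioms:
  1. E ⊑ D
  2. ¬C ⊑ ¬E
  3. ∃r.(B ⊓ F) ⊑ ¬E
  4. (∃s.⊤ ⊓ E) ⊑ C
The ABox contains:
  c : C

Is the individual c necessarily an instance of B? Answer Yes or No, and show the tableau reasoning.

No

1. c : B?  L(c) = {C} ∪ {¬B}
   open: L(c) ⊇ {C, ¬B, ¬E} — c ∉ B possible
2. Hence c : B: not entailed.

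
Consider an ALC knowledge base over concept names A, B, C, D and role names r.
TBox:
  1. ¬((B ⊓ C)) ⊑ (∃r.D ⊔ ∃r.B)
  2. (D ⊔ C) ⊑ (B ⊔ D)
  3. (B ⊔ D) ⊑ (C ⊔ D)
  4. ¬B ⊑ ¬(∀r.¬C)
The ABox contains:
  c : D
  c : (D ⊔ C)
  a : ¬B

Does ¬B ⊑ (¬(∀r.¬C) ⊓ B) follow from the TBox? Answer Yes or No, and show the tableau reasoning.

1. ¬B ⊑ (¬(∀r.¬C) ⊓ B)  ⇔  (¬B ⊓ (∀r.¬C ⊔ ¬B)) unsat w.r.t. T
   apply at x₀: ¬B⊑¬(∀r.¬C)
   open: L(x₀) ⊇ {¬B, ¬C, ¬D, ∃r.C, ∃r.D} (+ ∃-successors)
2. Hence ¬B ⊑ (¬(∀r.¬C) ⊓ B): not entailed.

No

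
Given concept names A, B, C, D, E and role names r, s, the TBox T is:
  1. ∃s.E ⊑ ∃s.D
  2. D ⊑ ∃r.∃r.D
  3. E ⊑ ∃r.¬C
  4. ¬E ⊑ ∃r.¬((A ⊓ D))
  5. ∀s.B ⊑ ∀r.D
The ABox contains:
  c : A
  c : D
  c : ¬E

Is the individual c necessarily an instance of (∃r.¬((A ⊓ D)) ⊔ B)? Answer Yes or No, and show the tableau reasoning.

1. c : (∃r.¬((A ⊓ D)) ⊔ B)?  L(c) = {A, D, ¬E} ∪ {(∀r.(A ⊓ D) ⊓ ¬B)}
   clash {D, ¬D} at an ∃-successor — c ∈ (∃r.¬((A ⊓ D)) ⊔ B)
2. Hence c : (∃r.¬((A ⊓ D)) ⊔ B): entailed.

Yes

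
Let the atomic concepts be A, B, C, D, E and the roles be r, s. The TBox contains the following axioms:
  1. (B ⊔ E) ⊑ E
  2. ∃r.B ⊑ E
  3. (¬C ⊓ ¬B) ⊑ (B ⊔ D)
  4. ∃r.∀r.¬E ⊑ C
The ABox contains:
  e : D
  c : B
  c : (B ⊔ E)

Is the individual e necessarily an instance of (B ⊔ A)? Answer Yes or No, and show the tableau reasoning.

No

1. e : (B ⊔ A)?  L(e) = {D} ∪ {(¬B ⊓ ¬A)}
   open: L(e) ⊇ {C, D, ¬A, ¬B, ¬E, …} — e ∉ (B ⊔ A) possible
2. Hence e : (B ⊔ A): not entailed.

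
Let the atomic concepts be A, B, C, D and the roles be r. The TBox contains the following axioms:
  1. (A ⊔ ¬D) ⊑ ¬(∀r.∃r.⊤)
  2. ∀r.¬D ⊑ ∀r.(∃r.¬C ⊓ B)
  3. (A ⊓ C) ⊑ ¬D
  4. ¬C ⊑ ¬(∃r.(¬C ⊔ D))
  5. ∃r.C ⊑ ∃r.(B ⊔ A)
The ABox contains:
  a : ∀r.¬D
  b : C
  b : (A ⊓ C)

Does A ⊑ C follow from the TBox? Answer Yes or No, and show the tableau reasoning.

Yes

1. A ⊑ C  ⇔  (A ⊓ ¬C) unsat w.r.t. T
   all branches close; clash ⊥ at an ∃-successor
2. Hence A ⊑ C: entailed.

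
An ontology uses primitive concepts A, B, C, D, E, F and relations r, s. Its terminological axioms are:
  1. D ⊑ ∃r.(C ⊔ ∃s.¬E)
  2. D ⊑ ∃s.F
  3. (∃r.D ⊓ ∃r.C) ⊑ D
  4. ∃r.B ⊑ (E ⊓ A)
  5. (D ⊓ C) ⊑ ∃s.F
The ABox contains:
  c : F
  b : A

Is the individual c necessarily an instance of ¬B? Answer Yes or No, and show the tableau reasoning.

No

1. c : ¬B?  L(c) = {F} ∪ {B}
   open: L(c) ⊇ {B, F, ¬D, ∀r.¬B, ∀r.¬D} — c ∉ ¬B possible
2. Hence c : ¬B: not entailed.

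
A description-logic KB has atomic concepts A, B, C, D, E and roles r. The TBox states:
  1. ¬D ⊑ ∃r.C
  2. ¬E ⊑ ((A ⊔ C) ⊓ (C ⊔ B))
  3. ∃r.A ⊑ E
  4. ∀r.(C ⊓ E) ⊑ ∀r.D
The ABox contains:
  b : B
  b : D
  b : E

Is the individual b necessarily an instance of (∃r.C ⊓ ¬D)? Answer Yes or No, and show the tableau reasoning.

No

1. b : (∃r.C ⊓ ¬D)?  L(b) = {B, D, E} ∪ {(∀r.¬C ⊔ D)}
   open: L(b) ⊇ {B, D, E, ∃r.(¬C ⊔ ¬E)} (+ ∃-successors) — b ∉ (∃r.C ⊓ ¬D) possible
2. Hence b : (∃r.C ⊓ ¬D): not entailed.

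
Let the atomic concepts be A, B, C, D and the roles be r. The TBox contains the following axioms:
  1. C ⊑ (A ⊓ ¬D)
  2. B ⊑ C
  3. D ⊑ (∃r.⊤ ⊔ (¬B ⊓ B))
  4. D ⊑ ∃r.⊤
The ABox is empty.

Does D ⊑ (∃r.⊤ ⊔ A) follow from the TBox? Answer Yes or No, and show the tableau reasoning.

1. D ⊑ (∃r.⊤ ⊔ A)  ⇔  (D ⊓ (∀r.⊥ ⊓ ¬A)) unsat w.r.t. T
   all branches close; clash {A, ¬A} at x₀
2. Hence D ⊑ (∃r.⊤ ⊔ A): entailed.

Yes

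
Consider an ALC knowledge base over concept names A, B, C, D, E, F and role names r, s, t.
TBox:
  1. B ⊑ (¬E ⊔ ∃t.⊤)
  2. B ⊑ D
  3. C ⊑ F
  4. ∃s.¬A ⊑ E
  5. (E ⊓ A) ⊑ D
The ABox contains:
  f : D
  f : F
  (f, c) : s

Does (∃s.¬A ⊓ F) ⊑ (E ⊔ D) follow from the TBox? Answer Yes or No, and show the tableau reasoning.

1. (∃s.¬A ⊓ F) ⊑ (E ⊔ D)  ⇔  ((∃s.¬A ⊓ F) ⊓ (¬E ⊓ ¬D)) unsat w.r.t. T
   all branches close; clash {D, ¬D} at x₀
2. Hence (∃s.¬A ⊓ F) ⊑ (E ⊔ D): entailed.

Yes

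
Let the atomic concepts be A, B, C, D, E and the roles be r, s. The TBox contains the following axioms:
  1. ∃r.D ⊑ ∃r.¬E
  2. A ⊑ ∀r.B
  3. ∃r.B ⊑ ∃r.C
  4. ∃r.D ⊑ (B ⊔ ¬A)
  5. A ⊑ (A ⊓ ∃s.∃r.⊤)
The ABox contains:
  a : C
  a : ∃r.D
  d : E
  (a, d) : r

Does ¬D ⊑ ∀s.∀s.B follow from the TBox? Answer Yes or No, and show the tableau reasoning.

1. ¬D ⊑ ∀s.∀s.B  ⇔  (¬D ⊓ ∃s.∃s.¬B) unsat w.r.t. T
   open: L(x₀) ⊇ {¬A, ¬D, ∀r.¬B, ∀r.¬D, ∃s.∃s.¬B} (+ ∃-successors)
2. Hence ¬D ⊑ ∀s.∀s.B: not entailed.

No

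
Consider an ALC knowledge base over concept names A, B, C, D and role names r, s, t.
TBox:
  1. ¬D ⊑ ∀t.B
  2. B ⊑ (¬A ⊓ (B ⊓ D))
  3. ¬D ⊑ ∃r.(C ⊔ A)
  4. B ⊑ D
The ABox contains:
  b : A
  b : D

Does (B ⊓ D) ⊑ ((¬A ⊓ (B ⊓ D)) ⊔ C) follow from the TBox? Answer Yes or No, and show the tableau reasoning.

Yes

1. (B ⊓ D) ⊑ ((¬A ⊓ (B ⊓ D)) ⊔ C)  ⇔  ((B ⊓ D) ⊓ ((A ⊔ (¬B ⊔ ¬D)) ⊓ ¬C)) unsat w.r.t. T
   all branches close; clash {D, ¬D} at x₀
2. Hence (B ⊓ D) ⊑ ((¬A ⊓ (B ⊓ D)) ⊔ C): entailed.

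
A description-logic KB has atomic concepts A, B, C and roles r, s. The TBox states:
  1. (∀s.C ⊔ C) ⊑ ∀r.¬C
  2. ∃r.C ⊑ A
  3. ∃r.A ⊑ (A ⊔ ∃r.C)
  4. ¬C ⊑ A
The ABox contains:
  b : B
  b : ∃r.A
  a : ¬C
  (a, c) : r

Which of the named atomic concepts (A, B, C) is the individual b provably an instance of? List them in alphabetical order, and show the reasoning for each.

{A, B}

1. b : A?  L(b) = {B, ∃r.A} ∪ {¬A}
   clash {A, ¬A} at b — b ∈ A
2. b : B?  L(b) = {B, ∃r.A} ∪ {¬B}
   clash {B, ¬B} at b — b ∈ B
3. b : C?  L(b) = {B, ∃r.A} ∪ {¬C}
   apply at b: ∃r.A⊑(A ⊔ ∃r.C); ¬C⊑A
   open: L(b) ⊇ {A, B, ¬C, ∃r.A, ∃s.¬C} (+ ∃-successors) — b ∉ C possible
4. Entailed for b: {A, B}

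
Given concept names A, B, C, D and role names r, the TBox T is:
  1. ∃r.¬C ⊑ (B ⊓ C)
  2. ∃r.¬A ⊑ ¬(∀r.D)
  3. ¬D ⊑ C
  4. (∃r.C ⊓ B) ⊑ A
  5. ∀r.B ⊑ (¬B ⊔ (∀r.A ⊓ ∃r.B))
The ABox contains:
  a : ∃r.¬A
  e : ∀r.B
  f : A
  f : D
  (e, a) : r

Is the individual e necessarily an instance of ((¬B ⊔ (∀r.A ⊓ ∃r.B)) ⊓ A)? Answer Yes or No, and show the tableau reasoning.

1. e : ((¬B ⊔ (∀r.A ⊓ ∃r.B)) ⊓ A)?  L(e) = {∀r.B} ∪ {((B ⊓ (∃r.¬A ⊔ ∀r.¬B)) ⊔ ¬A)}
   apply at e: ∀r.B⊑(¬B ⊔ (∀r.A ⊓ ∃r.B))
   open: L(e) ⊇ {D, ¬A, ¬B, ∀r.A, ∀r.B, …} — e ∉ ((¬B ⊔ (∀r.A ⊓ ∃r.B)) ⊓ A) possible
2. Hence e : ((¬B ⊔ (∀r.A ⊓ ∃r.B)) ⊓ A): not entailed.

No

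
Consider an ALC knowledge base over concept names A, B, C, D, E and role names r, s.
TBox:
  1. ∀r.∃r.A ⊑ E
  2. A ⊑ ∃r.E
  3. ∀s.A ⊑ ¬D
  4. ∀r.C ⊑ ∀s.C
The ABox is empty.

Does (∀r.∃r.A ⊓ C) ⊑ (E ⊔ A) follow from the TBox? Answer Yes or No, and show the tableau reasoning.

1. (∀r.∃r.A ⊓ C) ⊑ (E ⊔ A)  ⇔  ((∀r.∃r.A ⊓ C) ⊓ (¬E ⊓ ¬A)) unsat w.r.t. T
   all branches close; clash {E, ¬E} at x₀
2. Hence (∀r.∃r.A ⊓ C) ⊑ (E ⊔ A): entailed.

Yes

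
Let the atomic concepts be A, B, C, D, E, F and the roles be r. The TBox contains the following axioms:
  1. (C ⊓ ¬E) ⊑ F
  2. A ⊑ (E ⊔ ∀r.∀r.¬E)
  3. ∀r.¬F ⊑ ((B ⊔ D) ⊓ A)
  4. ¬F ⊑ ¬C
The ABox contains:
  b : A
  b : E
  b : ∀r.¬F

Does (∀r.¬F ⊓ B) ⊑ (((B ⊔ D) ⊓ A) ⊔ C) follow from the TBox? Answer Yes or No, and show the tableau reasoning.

Yes

1. (∀r.¬F ⊓ B) ⊑ (((B ⊔ D) ⊓ A) ⊔ C)  ⇔  ((∀r.¬F ⊓ B) ⊓ (((¬B ⊓ ¬D) ⊔ ¬A) ⊓ ¬C)) unsat w.r.t. T
   all branches close; clash {A, ¬A} at x₀
2. Hence (∀r.¬F ⊓ B) ⊑ (((B ⊔ D) ⊓ A) ⊔ C): entailed.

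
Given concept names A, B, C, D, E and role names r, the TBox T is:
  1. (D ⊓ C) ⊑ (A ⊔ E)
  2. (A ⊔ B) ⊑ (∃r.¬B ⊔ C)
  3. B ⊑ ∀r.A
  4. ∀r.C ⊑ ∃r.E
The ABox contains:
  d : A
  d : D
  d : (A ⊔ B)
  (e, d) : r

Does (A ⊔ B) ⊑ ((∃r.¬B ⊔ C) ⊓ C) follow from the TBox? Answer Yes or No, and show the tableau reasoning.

No

1. (A ⊔ B) ⊑ ((∃r.¬B ⊔ C) ⊓ C)  ⇔  ((A ⊔ B) ⊓ ((∀r.B ⊓ ¬C) ⊔ ¬C)) unsat w.r.t. T
   apply at x₀: (A ⊔ B)⊑(∃r.¬B ⊔ C)
   open: L(x₀) ⊇ {A, ¬B, ¬C, ¬D, ∃r.¬B, …} (+ ∃-successors)
2. Hence (A ⊔ B) ⊑ ((∃r.¬B ⊔ C) ⊓ C): not entailed.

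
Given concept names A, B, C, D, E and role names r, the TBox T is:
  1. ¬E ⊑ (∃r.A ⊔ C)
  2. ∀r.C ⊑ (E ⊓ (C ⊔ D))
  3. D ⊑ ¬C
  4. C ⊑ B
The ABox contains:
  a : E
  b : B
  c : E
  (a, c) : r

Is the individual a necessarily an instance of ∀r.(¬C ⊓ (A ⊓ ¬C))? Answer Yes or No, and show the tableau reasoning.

No

1. a : ∀r.(¬C ⊓ (A ⊓ ¬C))?  L(a) = {E} ∪ {∃r.(C ⊔ (¬A ⊔ C))}
   open: L(a) ⊇ {E, ¬C, ∃r.(C ⊔ (¬A ⊔ C)), ∃r.¬C} (+ ∃-successors) — a ∉ ∀r.(¬C ⊓ (A ⊓ ¬C)) possible
2. Hence a : ∀r.(¬C ⊓ (A ⊓ ¬C)): not entailed.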